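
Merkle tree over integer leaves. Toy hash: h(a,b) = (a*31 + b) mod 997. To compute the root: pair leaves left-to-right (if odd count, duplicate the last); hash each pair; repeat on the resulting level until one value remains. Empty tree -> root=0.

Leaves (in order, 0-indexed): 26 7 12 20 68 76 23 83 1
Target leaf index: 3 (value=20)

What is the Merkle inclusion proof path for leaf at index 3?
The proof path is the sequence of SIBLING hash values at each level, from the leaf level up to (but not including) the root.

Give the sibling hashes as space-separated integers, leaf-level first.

Answer: 12 813 704 864

Derivation:
L0 (leaves): [26, 7, 12, 20, 68, 76, 23, 83, 1], target index=3
L1: h(26,7)=(26*31+7)%997=813 [pair 0] h(12,20)=(12*31+20)%997=392 [pair 1] h(68,76)=(68*31+76)%997=190 [pair 2] h(23,83)=(23*31+83)%997=796 [pair 3] h(1,1)=(1*31+1)%997=32 [pair 4] -> [813, 392, 190, 796, 32]
  Sibling for proof at L0: 12
L2: h(813,392)=(813*31+392)%997=670 [pair 0] h(190,796)=(190*31+796)%997=704 [pair 1] h(32,32)=(32*31+32)%997=27 [pair 2] -> [670, 704, 27]
  Sibling for proof at L1: 813
L3: h(670,704)=(670*31+704)%997=537 [pair 0] h(27,27)=(27*31+27)%997=864 [pair 1] -> [537, 864]
  Sibling for proof at L2: 704
L4: h(537,864)=(537*31+864)%997=562 [pair 0] -> [562]
  Sibling for proof at L3: 864
Root: 562
Proof path (sibling hashes from leaf to root): [12, 813, 704, 864]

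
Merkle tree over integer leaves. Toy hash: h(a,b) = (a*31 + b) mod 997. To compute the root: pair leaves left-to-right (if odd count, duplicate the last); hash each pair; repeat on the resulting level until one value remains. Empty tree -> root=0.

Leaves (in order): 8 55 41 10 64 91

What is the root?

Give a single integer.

L0: [8, 55, 41, 10, 64, 91]
L1: h(8,55)=(8*31+55)%997=303 h(41,10)=(41*31+10)%997=284 h(64,91)=(64*31+91)%997=81 -> [303, 284, 81]
L2: h(303,284)=(303*31+284)%997=704 h(81,81)=(81*31+81)%997=598 -> [704, 598]
L3: h(704,598)=(704*31+598)%997=488 -> [488]

Answer: 488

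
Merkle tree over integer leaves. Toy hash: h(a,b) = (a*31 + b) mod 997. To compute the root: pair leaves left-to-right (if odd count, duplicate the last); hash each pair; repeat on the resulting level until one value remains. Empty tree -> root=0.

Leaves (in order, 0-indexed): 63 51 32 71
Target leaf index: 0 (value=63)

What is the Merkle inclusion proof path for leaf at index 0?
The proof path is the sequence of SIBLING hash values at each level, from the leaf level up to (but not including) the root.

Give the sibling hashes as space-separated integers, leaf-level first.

L0 (leaves): [63, 51, 32, 71], target index=0
L1: h(63,51)=(63*31+51)%997=10 [pair 0] h(32,71)=(32*31+71)%997=66 [pair 1] -> [10, 66]
  Sibling for proof at L0: 51
L2: h(10,66)=(10*31+66)%997=376 [pair 0] -> [376]
  Sibling for proof at L1: 66
Root: 376
Proof path (sibling hashes from leaf to root): [51, 66]

Answer: 51 66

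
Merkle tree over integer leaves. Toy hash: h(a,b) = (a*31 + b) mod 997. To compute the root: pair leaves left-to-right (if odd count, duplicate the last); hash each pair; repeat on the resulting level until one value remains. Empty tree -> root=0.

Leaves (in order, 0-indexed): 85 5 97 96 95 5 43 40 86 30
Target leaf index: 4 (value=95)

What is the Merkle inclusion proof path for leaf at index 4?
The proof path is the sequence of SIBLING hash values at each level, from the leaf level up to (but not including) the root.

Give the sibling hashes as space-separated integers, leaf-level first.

L0 (leaves): [85, 5, 97, 96, 95, 5, 43, 40, 86, 30], target index=4
L1: h(85,5)=(85*31+5)%997=646 [pair 0] h(97,96)=(97*31+96)%997=112 [pair 1] h(95,5)=(95*31+5)%997=956 [pair 2] h(43,40)=(43*31+40)%997=376 [pair 3] h(86,30)=(86*31+30)%997=702 [pair 4] -> [646, 112, 956, 376, 702]
  Sibling for proof at L0: 5
L2: h(646,112)=(646*31+112)%997=198 [pair 0] h(956,376)=(956*31+376)%997=102 [pair 1] h(702,702)=(702*31+702)%997=530 [pair 2] -> [198, 102, 530]
  Sibling for proof at L1: 376
L3: h(198,102)=(198*31+102)%997=258 [pair 0] h(530,530)=(530*31+530)%997=11 [pair 1] -> [258, 11]
  Sibling for proof at L2: 198
L4: h(258,11)=(258*31+11)%997=33 [pair 0] -> [33]
  Sibling for proof at L3: 11
Root: 33
Proof path (sibling hashes from leaf to root): [5, 376, 198, 11]

Answer: 5 376 198 11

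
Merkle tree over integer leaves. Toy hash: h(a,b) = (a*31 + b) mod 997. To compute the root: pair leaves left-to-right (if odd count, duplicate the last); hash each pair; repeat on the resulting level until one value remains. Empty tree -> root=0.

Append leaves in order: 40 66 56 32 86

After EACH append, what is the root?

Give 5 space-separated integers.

After append 40 (leaves=[40]):
  L0: [40]
  root=40
After append 66 (leaves=[40, 66]):
  L0: [40, 66]
  L1: h(40,66)=(40*31+66)%997=309 -> [309]
  root=309
After append 56 (leaves=[40, 66, 56]):
  L0: [40, 66, 56]
  L1: h(40,66)=(40*31+66)%997=309 h(56,56)=(56*31+56)%997=795 -> [309, 795]
  L2: h(309,795)=(309*31+795)%997=404 -> [404]
  root=404
After append 32 (leaves=[40, 66, 56, 32]):
  L0: [40, 66, 56, 32]
  L1: h(40,66)=(40*31+66)%997=309 h(56,32)=(56*31+32)%997=771 -> [309, 771]
  L2: h(309,771)=(309*31+771)%997=380 -> [380]
  root=380
After append 86 (leaves=[40, 66, 56, 32, 86]):
  L0: [40, 66, 56, 32, 86]
  L1: h(40,66)=(40*31+66)%997=309 h(56,32)=(56*31+32)%997=771 h(86,86)=(86*31+86)%997=758 -> [309, 771, 758]
  L2: h(309,771)=(309*31+771)%997=380 h(758,758)=(758*31+758)%997=328 -> [380, 328]
  L3: h(380,328)=(380*31+328)%997=144 -> [144]
  root=144

Answer: 40 309 404 380 144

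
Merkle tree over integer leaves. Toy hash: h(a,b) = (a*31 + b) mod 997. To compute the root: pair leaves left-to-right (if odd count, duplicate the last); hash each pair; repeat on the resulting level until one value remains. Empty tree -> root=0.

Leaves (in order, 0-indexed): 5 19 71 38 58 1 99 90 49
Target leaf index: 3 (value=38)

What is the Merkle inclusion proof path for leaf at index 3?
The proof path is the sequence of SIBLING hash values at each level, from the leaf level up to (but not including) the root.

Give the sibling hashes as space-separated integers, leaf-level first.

L0 (leaves): [5, 19, 71, 38, 58, 1, 99, 90, 49], target index=3
L1: h(5,19)=(5*31+19)%997=174 [pair 0] h(71,38)=(71*31+38)%997=245 [pair 1] h(58,1)=(58*31+1)%997=802 [pair 2] h(99,90)=(99*31+90)%997=168 [pair 3] h(49,49)=(49*31+49)%997=571 [pair 4] -> [174, 245, 802, 168, 571]
  Sibling for proof at L0: 71
L2: h(174,245)=(174*31+245)%997=654 [pair 0] h(802,168)=(802*31+168)%997=105 [pair 1] h(571,571)=(571*31+571)%997=326 [pair 2] -> [654, 105, 326]
  Sibling for proof at L1: 174
L3: h(654,105)=(654*31+105)%997=439 [pair 0] h(326,326)=(326*31+326)%997=462 [pair 1] -> [439, 462]
  Sibling for proof at L2: 105
L4: h(439,462)=(439*31+462)%997=113 [pair 0] -> [113]
  Sibling for proof at L3: 462
Root: 113
Proof path (sibling hashes from leaf to root): [71, 174, 105, 462]

Answer: 71 174 105 462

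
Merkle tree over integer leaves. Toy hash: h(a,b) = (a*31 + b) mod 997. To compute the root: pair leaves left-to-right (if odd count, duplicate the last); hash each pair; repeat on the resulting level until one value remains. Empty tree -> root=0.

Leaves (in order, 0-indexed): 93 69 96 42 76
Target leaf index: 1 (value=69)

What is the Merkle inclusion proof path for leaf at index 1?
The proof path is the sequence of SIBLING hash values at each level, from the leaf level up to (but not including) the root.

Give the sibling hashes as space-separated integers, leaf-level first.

Answer: 93 27 58

Derivation:
L0 (leaves): [93, 69, 96, 42, 76], target index=1
L1: h(93,69)=(93*31+69)%997=958 [pair 0] h(96,42)=(96*31+42)%997=27 [pair 1] h(76,76)=(76*31+76)%997=438 [pair 2] -> [958, 27, 438]
  Sibling for proof at L0: 93
L2: h(958,27)=(958*31+27)%997=812 [pair 0] h(438,438)=(438*31+438)%997=58 [pair 1] -> [812, 58]
  Sibling for proof at L1: 27
L3: h(812,58)=(812*31+58)%997=305 [pair 0] -> [305]
  Sibling for proof at L2: 58
Root: 305
Proof path (sibling hashes from leaf to root): [93, 27, 58]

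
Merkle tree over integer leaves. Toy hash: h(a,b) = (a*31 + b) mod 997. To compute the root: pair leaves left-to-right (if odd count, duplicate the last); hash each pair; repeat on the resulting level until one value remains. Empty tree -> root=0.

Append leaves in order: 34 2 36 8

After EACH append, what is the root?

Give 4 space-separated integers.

After append 34 (leaves=[34]):
  L0: [34]
  root=34
After append 2 (leaves=[34, 2]):
  L0: [34, 2]
  L1: h(34,2)=(34*31+2)%997=59 -> [59]
  root=59
After append 36 (leaves=[34, 2, 36]):
  L0: [34, 2, 36]
  L1: h(34,2)=(34*31+2)%997=59 h(36,36)=(36*31+36)%997=155 -> [59, 155]
  L2: h(59,155)=(59*31+155)%997=987 -> [987]
  root=987
After append 8 (leaves=[34, 2, 36, 8]):
  L0: [34, 2, 36, 8]
  L1: h(34,2)=(34*31+2)%997=59 h(36,8)=(36*31+8)%997=127 -> [59, 127]
  L2: h(59,127)=(59*31+127)%997=959 -> [959]
  root=959

Answer: 34 59 987 959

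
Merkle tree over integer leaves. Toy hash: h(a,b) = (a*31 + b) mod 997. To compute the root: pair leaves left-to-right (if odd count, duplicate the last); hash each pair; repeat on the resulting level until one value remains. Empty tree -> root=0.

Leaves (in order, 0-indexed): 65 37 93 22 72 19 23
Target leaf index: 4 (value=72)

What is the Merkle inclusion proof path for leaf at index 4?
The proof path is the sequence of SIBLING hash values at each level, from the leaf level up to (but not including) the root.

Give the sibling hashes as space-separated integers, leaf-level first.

Answer: 19 736 715

Derivation:
L0 (leaves): [65, 37, 93, 22, 72, 19, 23], target index=4
L1: h(65,37)=(65*31+37)%997=58 [pair 0] h(93,22)=(93*31+22)%997=911 [pair 1] h(72,19)=(72*31+19)%997=257 [pair 2] h(23,23)=(23*31+23)%997=736 [pair 3] -> [58, 911, 257, 736]
  Sibling for proof at L0: 19
L2: h(58,911)=(58*31+911)%997=715 [pair 0] h(257,736)=(257*31+736)%997=727 [pair 1] -> [715, 727]
  Sibling for proof at L1: 736
L3: h(715,727)=(715*31+727)%997=958 [pair 0] -> [958]
  Sibling for proof at L2: 715
Root: 958
Proof path (sibling hashes from leaf to root): [19, 736, 715]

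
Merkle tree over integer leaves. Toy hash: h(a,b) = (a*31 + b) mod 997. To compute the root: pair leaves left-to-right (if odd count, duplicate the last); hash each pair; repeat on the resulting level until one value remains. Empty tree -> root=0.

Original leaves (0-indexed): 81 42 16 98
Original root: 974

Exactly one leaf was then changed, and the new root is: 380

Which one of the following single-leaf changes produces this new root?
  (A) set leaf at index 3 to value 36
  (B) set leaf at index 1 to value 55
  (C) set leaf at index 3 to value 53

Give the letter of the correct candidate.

Original leaves: [81, 42, 16, 98]
Target new root: 380
Try each candidate change and compute the resulting root:
Candidate A: set leaf[3] = 36 -> leaves = [81, 42, 16, 36]
  L0: [81, 42, 16, 36]
  L1: h(81,42)=(81*31+42)%997=559 h(16,36)=(16*31+36)%997=532 -> [559, 532]
  L2: h(559,532)=(559*31+532)%997=912 -> [912]
  root = 912 != target 380
Candidate B: set leaf[1] = 55 -> leaves = [81, 55, 16, 98]
  L0: [81, 55, 16, 98]
  L1: h(81,55)=(81*31+55)%997=572 h(16,98)=(16*31+98)%997=594 -> [572, 594]
  L2: h(572,594)=(572*31+594)%997=380 -> [380]
  root = 380 == target 380  ** MATCH **
Candidate C: set leaf[3] = 53 -> leaves = [81, 42, 16, 53]
  L0: [81, 42, 16, 53]
  L1: h(81,42)=(81*31+42)%997=559 h(16,53)=(16*31+53)%997=549 -> [559, 549]
  L2: h(559,549)=(559*31+549)%997=929 -> [929]
  root = 929 != target 380
Candidate B produces the target root.

Answer: B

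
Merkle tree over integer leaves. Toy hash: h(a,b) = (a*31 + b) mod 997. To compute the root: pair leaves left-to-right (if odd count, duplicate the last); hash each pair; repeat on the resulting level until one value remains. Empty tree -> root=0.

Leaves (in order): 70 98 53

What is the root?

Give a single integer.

L0: [70, 98, 53]
L1: h(70,98)=(70*31+98)%997=274 h(53,53)=(53*31+53)%997=699 -> [274, 699]
L2: h(274,699)=(274*31+699)%997=220 -> [220]

Answer: 220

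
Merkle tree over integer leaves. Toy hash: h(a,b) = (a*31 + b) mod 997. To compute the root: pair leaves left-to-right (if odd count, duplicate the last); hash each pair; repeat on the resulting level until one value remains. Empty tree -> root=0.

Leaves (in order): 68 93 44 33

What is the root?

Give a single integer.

Answer: 835

Derivation:
L0: [68, 93, 44, 33]
L1: h(68,93)=(68*31+93)%997=207 h(44,33)=(44*31+33)%997=400 -> [207, 400]
L2: h(207,400)=(207*31+400)%997=835 -> [835]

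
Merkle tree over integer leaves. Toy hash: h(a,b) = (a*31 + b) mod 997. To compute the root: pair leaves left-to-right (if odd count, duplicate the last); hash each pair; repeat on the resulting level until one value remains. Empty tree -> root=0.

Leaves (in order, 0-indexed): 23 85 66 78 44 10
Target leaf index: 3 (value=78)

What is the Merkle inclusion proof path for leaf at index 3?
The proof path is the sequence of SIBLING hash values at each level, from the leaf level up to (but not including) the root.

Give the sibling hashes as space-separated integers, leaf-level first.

L0 (leaves): [23, 85, 66, 78, 44, 10], target index=3
L1: h(23,85)=(23*31+85)%997=798 [pair 0] h(66,78)=(66*31+78)%997=130 [pair 1] h(44,10)=(44*31+10)%997=377 [pair 2] -> [798, 130, 377]
  Sibling for proof at L0: 66
L2: h(798,130)=(798*31+130)%997=940 [pair 0] h(377,377)=(377*31+377)%997=100 [pair 1] -> [940, 100]
  Sibling for proof at L1: 798
L3: h(940,100)=(940*31+100)%997=327 [pair 0] -> [327]
  Sibling for proof at L2: 100
Root: 327
Proof path (sibling hashes from leaf to root): [66, 798, 100]

Answer: 66 798 100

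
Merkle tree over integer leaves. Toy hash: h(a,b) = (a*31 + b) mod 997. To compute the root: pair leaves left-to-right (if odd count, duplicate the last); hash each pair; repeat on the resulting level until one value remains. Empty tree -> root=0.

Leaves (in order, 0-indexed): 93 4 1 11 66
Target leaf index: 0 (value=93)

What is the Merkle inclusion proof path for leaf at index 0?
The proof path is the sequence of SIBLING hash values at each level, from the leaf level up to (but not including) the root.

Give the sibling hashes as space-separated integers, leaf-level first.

Answer: 4 42 785

Derivation:
L0 (leaves): [93, 4, 1, 11, 66], target index=0
L1: h(93,4)=(93*31+4)%997=893 [pair 0] h(1,11)=(1*31+11)%997=42 [pair 1] h(66,66)=(66*31+66)%997=118 [pair 2] -> [893, 42, 118]
  Sibling for proof at L0: 4
L2: h(893,42)=(893*31+42)%997=806 [pair 0] h(118,118)=(118*31+118)%997=785 [pair 1] -> [806, 785]
  Sibling for proof at L1: 42
L3: h(806,785)=(806*31+785)%997=846 [pair 0] -> [846]
  Sibling for proof at L2: 785
Root: 846
Proof path (sibling hashes from leaf to root): [4, 42, 785]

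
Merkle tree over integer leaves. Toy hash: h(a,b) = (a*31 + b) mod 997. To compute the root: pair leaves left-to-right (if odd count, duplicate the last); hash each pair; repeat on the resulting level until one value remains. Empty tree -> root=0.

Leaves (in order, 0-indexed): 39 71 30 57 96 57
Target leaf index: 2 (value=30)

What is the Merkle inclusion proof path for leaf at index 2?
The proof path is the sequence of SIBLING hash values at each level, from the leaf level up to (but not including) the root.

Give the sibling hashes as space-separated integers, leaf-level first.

L0 (leaves): [39, 71, 30, 57, 96, 57], target index=2
L1: h(39,71)=(39*31+71)%997=283 [pair 0] h(30,57)=(30*31+57)%997=987 [pair 1] h(96,57)=(96*31+57)%997=42 [pair 2] -> [283, 987, 42]
  Sibling for proof at L0: 57
L2: h(283,987)=(283*31+987)%997=787 [pair 0] h(42,42)=(42*31+42)%997=347 [pair 1] -> [787, 347]
  Sibling for proof at L1: 283
L3: h(787,347)=(787*31+347)%997=816 [pair 0] -> [816]
  Sibling for proof at L2: 347
Root: 816
Proof path (sibling hashes from leaf to root): [57, 283, 347]

Answer: 57 283 347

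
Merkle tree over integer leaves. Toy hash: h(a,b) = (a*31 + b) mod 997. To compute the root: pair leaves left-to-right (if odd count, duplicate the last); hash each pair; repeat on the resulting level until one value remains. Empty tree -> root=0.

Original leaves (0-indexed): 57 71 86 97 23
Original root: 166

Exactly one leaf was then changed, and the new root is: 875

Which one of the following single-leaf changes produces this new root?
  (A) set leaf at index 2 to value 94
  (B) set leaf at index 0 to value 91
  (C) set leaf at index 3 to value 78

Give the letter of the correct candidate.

Original leaves: [57, 71, 86, 97, 23]
Target new root: 875
Try each candidate change and compute the resulting root:
Candidate A: set leaf[2] = 94 -> leaves = [57, 71, 94, 97, 23]
  L0: [57, 71, 94, 97, 23]
  L1: h(57,71)=(57*31+71)%997=841 h(94,97)=(94*31+97)%997=20 h(23,23)=(23*31+23)%997=736 -> [841, 20, 736]
  L2: h(841,20)=(841*31+20)%997=169 h(736,736)=(736*31+736)%997=621 -> [169, 621]
  L3: h(169,621)=(169*31+621)%997=875 -> [875]
  root = 875 == target 875  ** MATCH **
Candidate B: set leaf[0] = 91 -> leaves = [91, 71, 86, 97, 23]
  L0: [91, 71, 86, 97, 23]
  L1: h(91,71)=(91*31+71)%997=898 h(86,97)=(86*31+97)%997=769 h(23,23)=(23*31+23)%997=736 -> [898, 769, 736]
  L2: h(898,769)=(898*31+769)%997=691 h(736,736)=(736*31+736)%997=621 -> [691, 621]
  L3: h(691,621)=(691*31+621)%997=108 -> [108]
  root = 108 != target 875
Candidate C: set leaf[3] = 78 -> leaves = [57, 71, 86, 78, 23]
  L0: [57, 71, 86, 78, 23]
  L1: h(57,71)=(57*31+71)%997=841 h(86,78)=(86*31+78)%997=750 h(23,23)=(23*31+23)%997=736 -> [841, 750, 736]
  L2: h(841,750)=(841*31+750)%997=899 h(736,736)=(736*31+736)%997=621 -> [899, 621]
  L3: h(899,621)=(899*31+621)%997=574 -> [574]
  root = 574 != target 875
Candidate A produces the target root.

Answer: A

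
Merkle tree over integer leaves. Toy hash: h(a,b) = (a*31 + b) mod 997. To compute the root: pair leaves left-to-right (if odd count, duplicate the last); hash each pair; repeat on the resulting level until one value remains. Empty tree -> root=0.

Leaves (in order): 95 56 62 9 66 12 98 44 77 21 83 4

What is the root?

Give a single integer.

Answer: 235

Derivation:
L0: [95, 56, 62, 9, 66, 12, 98, 44, 77, 21, 83, 4]
L1: h(95,56)=(95*31+56)%997=10 h(62,9)=(62*31+9)%997=934 h(66,12)=(66*31+12)%997=64 h(98,44)=(98*31+44)%997=91 h(77,21)=(77*31+21)%997=414 h(83,4)=(83*31+4)%997=583 -> [10, 934, 64, 91, 414, 583]
L2: h(10,934)=(10*31+934)%997=247 h(64,91)=(64*31+91)%997=81 h(414,583)=(414*31+583)%997=456 -> [247, 81, 456]
L3: h(247,81)=(247*31+81)%997=759 h(456,456)=(456*31+456)%997=634 -> [759, 634]
L4: h(759,634)=(759*31+634)%997=235 -> [235]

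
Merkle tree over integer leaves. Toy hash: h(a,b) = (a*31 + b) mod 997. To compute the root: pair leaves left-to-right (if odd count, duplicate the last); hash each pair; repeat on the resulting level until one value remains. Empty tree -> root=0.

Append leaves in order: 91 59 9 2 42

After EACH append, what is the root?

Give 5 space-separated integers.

Answer: 91 886 835 828 880

Derivation:
After append 91 (leaves=[91]):
  L0: [91]
  root=91
After append 59 (leaves=[91, 59]):
  L0: [91, 59]
  L1: h(91,59)=(91*31+59)%997=886 -> [886]
  root=886
After append 9 (leaves=[91, 59, 9]):
  L0: [91, 59, 9]
  L1: h(91,59)=(91*31+59)%997=886 h(9,9)=(9*31+9)%997=288 -> [886, 288]
  L2: h(886,288)=(886*31+288)%997=835 -> [835]
  root=835
After append 2 (leaves=[91, 59, 9, 2]):
  L0: [91, 59, 9, 2]
  L1: h(91,59)=(91*31+59)%997=886 h(9,2)=(9*31+2)%997=281 -> [886, 281]
  L2: h(886,281)=(886*31+281)%997=828 -> [828]
  root=828
After append 42 (leaves=[91, 59, 9, 2, 42]):
  L0: [91, 59, 9, 2, 42]
  L1: h(91,59)=(91*31+59)%997=886 h(9,2)=(9*31+2)%997=281 h(42,42)=(42*31+42)%997=347 -> [886, 281, 347]
  L2: h(886,281)=(886*31+281)%997=828 h(347,347)=(347*31+347)%997=137 -> [828, 137]
  L3: h(828,137)=(828*31+137)%997=880 -> [880]
  root=880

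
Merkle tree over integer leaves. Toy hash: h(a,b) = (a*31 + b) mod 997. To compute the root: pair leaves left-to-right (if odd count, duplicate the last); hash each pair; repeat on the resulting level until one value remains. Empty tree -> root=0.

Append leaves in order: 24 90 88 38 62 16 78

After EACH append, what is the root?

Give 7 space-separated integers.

Answer: 24 834 754 704 567 92 650

Derivation:
After append 24 (leaves=[24]):
  L0: [24]
  root=24
After append 90 (leaves=[24, 90]):
  L0: [24, 90]
  L1: h(24,90)=(24*31+90)%997=834 -> [834]
  root=834
After append 88 (leaves=[24, 90, 88]):
  L0: [24, 90, 88]
  L1: h(24,90)=(24*31+90)%997=834 h(88,88)=(88*31+88)%997=822 -> [834, 822]
  L2: h(834,822)=(834*31+822)%997=754 -> [754]
  root=754
After append 38 (leaves=[24, 90, 88, 38]):
  L0: [24, 90, 88, 38]
  L1: h(24,90)=(24*31+90)%997=834 h(88,38)=(88*31+38)%997=772 -> [834, 772]
  L2: h(834,772)=(834*31+772)%997=704 -> [704]
  root=704
After append 62 (leaves=[24, 90, 88, 38, 62]):
  L0: [24, 90, 88, 38, 62]
  L1: h(24,90)=(24*31+90)%997=834 h(88,38)=(88*31+38)%997=772 h(62,62)=(62*31+62)%997=987 -> [834, 772, 987]
  L2: h(834,772)=(834*31+772)%997=704 h(987,987)=(987*31+987)%997=677 -> [704, 677]
  L3: h(704,677)=(704*31+677)%997=567 -> [567]
  root=567
After append 16 (leaves=[24, 90, 88, 38, 62, 16]):
  L0: [24, 90, 88, 38, 62, 16]
  L1: h(24,90)=(24*31+90)%997=834 h(88,38)=(88*31+38)%997=772 h(62,16)=(62*31+16)%997=941 -> [834, 772, 941]
  L2: h(834,772)=(834*31+772)%997=704 h(941,941)=(941*31+941)%997=202 -> [704, 202]
  L3: h(704,202)=(704*31+202)%997=92 -> [92]
  root=92
After append 78 (leaves=[24, 90, 88, 38, 62, 16, 78]):
  L0: [24, 90, 88, 38, 62, 16, 78]
  L1: h(24,90)=(24*31+90)%997=834 h(88,38)=(88*31+38)%997=772 h(62,16)=(62*31+16)%997=941 h(78,78)=(78*31+78)%997=502 -> [834, 772, 941, 502]
  L2: h(834,772)=(834*31+772)%997=704 h(941,502)=(941*31+502)%997=760 -> [704, 760]
  L3: h(704,760)=(704*31+760)%997=650 -> [650]
  root=650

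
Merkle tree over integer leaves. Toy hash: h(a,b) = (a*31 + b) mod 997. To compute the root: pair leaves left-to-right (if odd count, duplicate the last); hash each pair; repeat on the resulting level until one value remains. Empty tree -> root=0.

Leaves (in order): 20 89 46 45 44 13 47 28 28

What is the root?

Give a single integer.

Answer: 974

Derivation:
L0: [20, 89, 46, 45, 44, 13, 47, 28, 28]
L1: h(20,89)=(20*31+89)%997=709 h(46,45)=(46*31+45)%997=474 h(44,13)=(44*31+13)%997=380 h(47,28)=(47*31+28)%997=488 h(28,28)=(28*31+28)%997=896 -> [709, 474, 380, 488, 896]
L2: h(709,474)=(709*31+474)%997=519 h(380,488)=(380*31+488)%997=304 h(896,896)=(896*31+896)%997=756 -> [519, 304, 756]
L3: h(519,304)=(519*31+304)%997=441 h(756,756)=(756*31+756)%997=264 -> [441, 264]
L4: h(441,264)=(441*31+264)%997=974 -> [974]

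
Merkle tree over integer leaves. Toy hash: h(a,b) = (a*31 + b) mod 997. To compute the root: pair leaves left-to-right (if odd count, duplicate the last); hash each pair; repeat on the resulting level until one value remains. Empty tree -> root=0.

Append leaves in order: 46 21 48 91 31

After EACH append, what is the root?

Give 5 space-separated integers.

Answer: 46 450 531 574 685

Derivation:
After append 46 (leaves=[46]):
  L0: [46]
  root=46
After append 21 (leaves=[46, 21]):
  L0: [46, 21]
  L1: h(46,21)=(46*31+21)%997=450 -> [450]
  root=450
After append 48 (leaves=[46, 21, 48]):
  L0: [46, 21, 48]
  L1: h(46,21)=(46*31+21)%997=450 h(48,48)=(48*31+48)%997=539 -> [450, 539]
  L2: h(450,539)=(450*31+539)%997=531 -> [531]
  root=531
After append 91 (leaves=[46, 21, 48, 91]):
  L0: [46, 21, 48, 91]
  L1: h(46,21)=(46*31+21)%997=450 h(48,91)=(48*31+91)%997=582 -> [450, 582]
  L2: h(450,582)=(450*31+582)%997=574 -> [574]
  root=574
After append 31 (leaves=[46, 21, 48, 91, 31]):
  L0: [46, 21, 48, 91, 31]
  L1: h(46,21)=(46*31+21)%997=450 h(48,91)=(48*31+91)%997=582 h(31,31)=(31*31+31)%997=992 -> [450, 582, 992]
  L2: h(450,582)=(450*31+582)%997=574 h(992,992)=(992*31+992)%997=837 -> [574, 837]
  L3: h(574,837)=(574*31+837)%997=685 -> [685]
  root=685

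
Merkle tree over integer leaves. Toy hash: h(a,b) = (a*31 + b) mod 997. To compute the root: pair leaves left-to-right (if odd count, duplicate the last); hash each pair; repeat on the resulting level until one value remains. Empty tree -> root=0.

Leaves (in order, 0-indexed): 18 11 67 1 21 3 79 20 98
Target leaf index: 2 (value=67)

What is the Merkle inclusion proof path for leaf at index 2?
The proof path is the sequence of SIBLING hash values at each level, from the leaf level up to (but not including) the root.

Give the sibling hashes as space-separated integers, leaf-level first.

L0 (leaves): [18, 11, 67, 1, 21, 3, 79, 20, 98], target index=2
L1: h(18,11)=(18*31+11)%997=569 [pair 0] h(67,1)=(67*31+1)%997=84 [pair 1] h(21,3)=(21*31+3)%997=654 [pair 2] h(79,20)=(79*31+20)%997=475 [pair 3] h(98,98)=(98*31+98)%997=145 [pair 4] -> [569, 84, 654, 475, 145]
  Sibling for proof at L0: 1
L2: h(569,84)=(569*31+84)%997=774 [pair 0] h(654,475)=(654*31+475)%997=809 [pair 1] h(145,145)=(145*31+145)%997=652 [pair 2] -> [774, 809, 652]
  Sibling for proof at L1: 569
L3: h(774,809)=(774*31+809)%997=875 [pair 0] h(652,652)=(652*31+652)%997=924 [pair 1] -> [875, 924]
  Sibling for proof at L2: 809
L4: h(875,924)=(875*31+924)%997=133 [pair 0] -> [133]
  Sibling for proof at L3: 924
Root: 133
Proof path (sibling hashes from leaf to root): [1, 569, 809, 924]

Answer: 1 569 809 924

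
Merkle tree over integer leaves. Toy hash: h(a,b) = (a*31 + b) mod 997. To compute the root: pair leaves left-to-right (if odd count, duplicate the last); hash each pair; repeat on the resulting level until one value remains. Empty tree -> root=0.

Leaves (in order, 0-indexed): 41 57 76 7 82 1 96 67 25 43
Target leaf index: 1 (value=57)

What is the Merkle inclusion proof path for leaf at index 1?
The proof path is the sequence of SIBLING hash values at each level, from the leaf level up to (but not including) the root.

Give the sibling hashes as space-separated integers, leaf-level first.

Answer: 41 369 122 152

Derivation:
L0 (leaves): [41, 57, 76, 7, 82, 1, 96, 67, 25, 43], target index=1
L1: h(41,57)=(41*31+57)%997=331 [pair 0] h(76,7)=(76*31+7)%997=369 [pair 1] h(82,1)=(82*31+1)%997=549 [pair 2] h(96,67)=(96*31+67)%997=52 [pair 3] h(25,43)=(25*31+43)%997=818 [pair 4] -> [331, 369, 549, 52, 818]
  Sibling for proof at L0: 41
L2: h(331,369)=(331*31+369)%997=660 [pair 0] h(549,52)=(549*31+52)%997=122 [pair 1] h(818,818)=(818*31+818)%997=254 [pair 2] -> [660, 122, 254]
  Sibling for proof at L1: 369
L3: h(660,122)=(660*31+122)%997=642 [pair 0] h(254,254)=(254*31+254)%997=152 [pair 1] -> [642, 152]
  Sibling for proof at L2: 122
L4: h(642,152)=(642*31+152)%997=114 [pair 0] -> [114]
  Sibling for proof at L3: 152
Root: 114
Proof path (sibling hashes from leaf to root): [41, 369, 122, 152]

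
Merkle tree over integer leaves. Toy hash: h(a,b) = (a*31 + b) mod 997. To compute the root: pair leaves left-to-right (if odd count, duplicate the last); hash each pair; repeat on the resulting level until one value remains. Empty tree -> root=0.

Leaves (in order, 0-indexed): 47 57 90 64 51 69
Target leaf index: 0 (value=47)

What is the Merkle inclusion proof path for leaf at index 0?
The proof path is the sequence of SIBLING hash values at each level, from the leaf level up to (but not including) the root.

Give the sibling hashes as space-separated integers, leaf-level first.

Answer: 57 860 956

Derivation:
L0 (leaves): [47, 57, 90, 64, 51, 69], target index=0
L1: h(47,57)=(47*31+57)%997=517 [pair 0] h(90,64)=(90*31+64)%997=860 [pair 1] h(51,69)=(51*31+69)%997=653 [pair 2] -> [517, 860, 653]
  Sibling for proof at L0: 57
L2: h(517,860)=(517*31+860)%997=935 [pair 0] h(653,653)=(653*31+653)%997=956 [pair 1] -> [935, 956]
  Sibling for proof at L1: 860
L3: h(935,956)=(935*31+956)%997=31 [pair 0] -> [31]
  Sibling for proof at L2: 956
Root: 31
Proof path (sibling hashes from leaf to root): [57, 860, 956]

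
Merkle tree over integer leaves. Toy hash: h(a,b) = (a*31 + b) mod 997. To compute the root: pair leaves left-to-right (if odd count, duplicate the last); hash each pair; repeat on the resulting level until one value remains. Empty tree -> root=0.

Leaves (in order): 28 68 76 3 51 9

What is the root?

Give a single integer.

Answer: 583

Derivation:
L0: [28, 68, 76, 3, 51, 9]
L1: h(28,68)=(28*31+68)%997=936 h(76,3)=(76*31+3)%997=365 h(51,9)=(51*31+9)%997=593 -> [936, 365, 593]
L2: h(936,365)=(936*31+365)%997=468 h(593,593)=(593*31+593)%997=33 -> [468, 33]
L3: h(468,33)=(468*31+33)%997=583 -> [583]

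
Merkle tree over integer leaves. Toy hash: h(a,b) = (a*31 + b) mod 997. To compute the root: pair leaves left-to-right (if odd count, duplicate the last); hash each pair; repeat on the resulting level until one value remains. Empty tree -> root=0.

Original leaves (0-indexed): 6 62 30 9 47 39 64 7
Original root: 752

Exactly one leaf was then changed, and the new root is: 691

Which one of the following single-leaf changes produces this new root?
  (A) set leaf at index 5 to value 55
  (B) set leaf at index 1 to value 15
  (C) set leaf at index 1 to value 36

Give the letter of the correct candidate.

Original leaves: [6, 62, 30, 9, 47, 39, 64, 7]
Target new root: 691
Try each candidate change and compute the resulting root:
Candidate A: set leaf[5] = 55 -> leaves = [6, 62, 30, 9, 47, 55, 64, 7]
  L0: [6, 62, 30, 9, 47, 55, 64, 7]
  L1: h(6,62)=(6*31+62)%997=248 h(30,9)=(30*31+9)%997=939 h(47,55)=(47*31+55)%997=515 h(64,7)=(64*31+7)%997=994 -> [248, 939, 515, 994]
  L2: h(248,939)=(248*31+939)%997=651 h(515,994)=(515*31+994)%997=10 -> [651, 10]
  L3: h(651,10)=(651*31+10)%997=251 -> [251]
  root = 251 != target 691
Candidate B: set leaf[1] = 15 -> leaves = [6, 15, 30, 9, 47, 39, 64, 7]
  L0: [6, 15, 30, 9, 47, 39, 64, 7]
  L1: h(6,15)=(6*31+15)%997=201 h(30,9)=(30*31+9)%997=939 h(47,39)=(47*31+39)%997=499 h(64,7)=(64*31+7)%997=994 -> [201, 939, 499, 994]
  L2: h(201,939)=(201*31+939)%997=191 h(499,994)=(499*31+994)%997=511 -> [191, 511]
  L3: h(191,511)=(191*31+511)%997=450 -> [450]
  root = 450 != target 691
Candidate C: set leaf[1] = 36 -> leaves = [6, 36, 30, 9, 47, 39, 64, 7]
  L0: [6, 36, 30, 9, 47, 39, 64, 7]
  L1: h(6,36)=(6*31+36)%997=222 h(30,9)=(30*31+9)%997=939 h(47,39)=(47*31+39)%997=499 h(64,7)=(64*31+7)%997=994 -> [222, 939, 499, 994]
  L2: h(222,939)=(222*31+939)%997=842 h(499,994)=(499*31+994)%997=511 -> [842, 511]
  L3: h(842,511)=(842*31+511)%997=691 -> [691]
  root = 691 == target 691  ** MATCH **
Candidate C produces the target root.

Answer: C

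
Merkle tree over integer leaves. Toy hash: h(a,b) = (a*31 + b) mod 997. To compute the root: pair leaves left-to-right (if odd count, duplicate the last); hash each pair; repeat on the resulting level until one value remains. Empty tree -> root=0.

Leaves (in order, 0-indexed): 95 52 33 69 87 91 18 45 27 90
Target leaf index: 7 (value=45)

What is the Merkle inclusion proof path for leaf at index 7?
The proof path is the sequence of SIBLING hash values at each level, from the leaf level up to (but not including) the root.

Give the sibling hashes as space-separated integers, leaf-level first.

Answer: 18 794 281 104

Derivation:
L0 (leaves): [95, 52, 33, 69, 87, 91, 18, 45, 27, 90], target index=7
L1: h(95,52)=(95*31+52)%997=6 [pair 0] h(33,69)=(33*31+69)%997=95 [pair 1] h(87,91)=(87*31+91)%997=794 [pair 2] h(18,45)=(18*31+45)%997=603 [pair 3] h(27,90)=(27*31+90)%997=927 [pair 4] -> [6, 95, 794, 603, 927]
  Sibling for proof at L0: 18
L2: h(6,95)=(6*31+95)%997=281 [pair 0] h(794,603)=(794*31+603)%997=292 [pair 1] h(927,927)=(927*31+927)%997=751 [pair 2] -> [281, 292, 751]
  Sibling for proof at L1: 794
L3: h(281,292)=(281*31+292)%997=30 [pair 0] h(751,751)=(751*31+751)%997=104 [pair 1] -> [30, 104]
  Sibling for proof at L2: 281
L4: h(30,104)=(30*31+104)%997=37 [pair 0] -> [37]
  Sibling for proof at L3: 104
Root: 37
Proof path (sibling hashes from leaf to root): [18, 794, 281, 104]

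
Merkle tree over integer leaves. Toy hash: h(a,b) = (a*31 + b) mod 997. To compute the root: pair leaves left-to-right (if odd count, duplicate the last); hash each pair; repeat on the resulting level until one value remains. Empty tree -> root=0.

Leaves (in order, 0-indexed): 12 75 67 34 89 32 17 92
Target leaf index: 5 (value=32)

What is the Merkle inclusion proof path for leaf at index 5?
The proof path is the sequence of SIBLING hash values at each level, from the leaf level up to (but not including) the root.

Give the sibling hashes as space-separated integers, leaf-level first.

Answer: 89 619 16

Derivation:
L0 (leaves): [12, 75, 67, 34, 89, 32, 17, 92], target index=5
L1: h(12,75)=(12*31+75)%997=447 [pair 0] h(67,34)=(67*31+34)%997=117 [pair 1] h(89,32)=(89*31+32)%997=797 [pair 2] h(17,92)=(17*31+92)%997=619 [pair 3] -> [447, 117, 797, 619]
  Sibling for proof at L0: 89
L2: h(447,117)=(447*31+117)%997=16 [pair 0] h(797,619)=(797*31+619)%997=401 [pair 1] -> [16, 401]
  Sibling for proof at L1: 619
L3: h(16,401)=(16*31+401)%997=897 [pair 0] -> [897]
  Sibling for proof at L2: 16
Root: 897
Proof path (sibling hashes from leaf to root): [89, 619, 16]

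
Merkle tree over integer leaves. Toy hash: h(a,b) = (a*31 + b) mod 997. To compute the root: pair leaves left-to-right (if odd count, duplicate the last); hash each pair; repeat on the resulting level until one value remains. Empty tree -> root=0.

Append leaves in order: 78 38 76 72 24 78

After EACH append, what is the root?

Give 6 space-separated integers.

Answer: 78 462 802 798 461 195

Derivation:
After append 78 (leaves=[78]):
  L0: [78]
  root=78
After append 38 (leaves=[78, 38]):
  L0: [78, 38]
  L1: h(78,38)=(78*31+38)%997=462 -> [462]
  root=462
After append 76 (leaves=[78, 38, 76]):
  L0: [78, 38, 76]
  L1: h(78,38)=(78*31+38)%997=462 h(76,76)=(76*31+76)%997=438 -> [462, 438]
  L2: h(462,438)=(462*31+438)%997=802 -> [802]
  root=802
After append 72 (leaves=[78, 38, 76, 72]):
  L0: [78, 38, 76, 72]
  L1: h(78,38)=(78*31+38)%997=462 h(76,72)=(76*31+72)%997=434 -> [462, 434]
  L2: h(462,434)=(462*31+434)%997=798 -> [798]
  root=798
After append 24 (leaves=[78, 38, 76, 72, 24]):
  L0: [78, 38, 76, 72, 24]
  L1: h(78,38)=(78*31+38)%997=462 h(76,72)=(76*31+72)%997=434 h(24,24)=(24*31+24)%997=768 -> [462, 434, 768]
  L2: h(462,434)=(462*31+434)%997=798 h(768,768)=(768*31+768)%997=648 -> [798, 648]
  L3: h(798,648)=(798*31+648)%997=461 -> [461]
  root=461
After append 78 (leaves=[78, 38, 76, 72, 24, 78]):
  L0: [78, 38, 76, 72, 24, 78]
  L1: h(78,38)=(78*31+38)%997=462 h(76,72)=(76*31+72)%997=434 h(24,78)=(24*31+78)%997=822 -> [462, 434, 822]
  L2: h(462,434)=(462*31+434)%997=798 h(822,822)=(822*31+822)%997=382 -> [798, 382]
  L3: h(798,382)=(798*31+382)%997=195 -> [195]
  root=195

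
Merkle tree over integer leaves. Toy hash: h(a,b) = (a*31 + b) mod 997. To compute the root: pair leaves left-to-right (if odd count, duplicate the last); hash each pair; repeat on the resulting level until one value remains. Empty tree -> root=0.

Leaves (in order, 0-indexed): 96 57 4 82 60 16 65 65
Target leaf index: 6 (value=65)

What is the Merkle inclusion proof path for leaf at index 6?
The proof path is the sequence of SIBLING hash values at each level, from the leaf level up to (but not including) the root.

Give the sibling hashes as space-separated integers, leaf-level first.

Answer: 65 879 511

Derivation:
L0 (leaves): [96, 57, 4, 82, 60, 16, 65, 65], target index=6
L1: h(96,57)=(96*31+57)%997=42 [pair 0] h(4,82)=(4*31+82)%997=206 [pair 1] h(60,16)=(60*31+16)%997=879 [pair 2] h(65,65)=(65*31+65)%997=86 [pair 3] -> [42, 206, 879, 86]
  Sibling for proof at L0: 65
L2: h(42,206)=(42*31+206)%997=511 [pair 0] h(879,86)=(879*31+86)%997=416 [pair 1] -> [511, 416]
  Sibling for proof at L1: 879
L3: h(511,416)=(511*31+416)%997=305 [pair 0] -> [305]
  Sibling for proof at L2: 511
Root: 305
Proof path (sibling hashes from leaf to root): [65, 879, 511]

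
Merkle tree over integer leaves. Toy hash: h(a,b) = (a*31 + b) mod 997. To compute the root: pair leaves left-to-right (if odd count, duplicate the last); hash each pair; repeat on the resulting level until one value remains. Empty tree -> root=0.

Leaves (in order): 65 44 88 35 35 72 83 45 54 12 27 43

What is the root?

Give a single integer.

Answer: 886

Derivation:
L0: [65, 44, 88, 35, 35, 72, 83, 45, 54, 12, 27, 43]
L1: h(65,44)=(65*31+44)%997=65 h(88,35)=(88*31+35)%997=769 h(35,72)=(35*31+72)%997=160 h(83,45)=(83*31+45)%997=624 h(54,12)=(54*31+12)%997=689 h(27,43)=(27*31+43)%997=880 -> [65, 769, 160, 624, 689, 880]
L2: h(65,769)=(65*31+769)%997=790 h(160,624)=(160*31+624)%997=599 h(689,880)=(689*31+880)%997=305 -> [790, 599, 305]
L3: h(790,599)=(790*31+599)%997=164 h(305,305)=(305*31+305)%997=787 -> [164, 787]
L4: h(164,787)=(164*31+787)%997=886 -> [886]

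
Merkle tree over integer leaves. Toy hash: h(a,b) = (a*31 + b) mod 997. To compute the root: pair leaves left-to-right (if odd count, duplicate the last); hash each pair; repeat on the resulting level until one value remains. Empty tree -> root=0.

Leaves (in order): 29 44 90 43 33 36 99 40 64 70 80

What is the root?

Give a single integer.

L0: [29, 44, 90, 43, 33, 36, 99, 40, 64, 70, 80]
L1: h(29,44)=(29*31+44)%997=943 h(90,43)=(90*31+43)%997=839 h(33,36)=(33*31+36)%997=62 h(99,40)=(99*31+40)%997=118 h(64,70)=(64*31+70)%997=60 h(80,80)=(80*31+80)%997=566 -> [943, 839, 62, 118, 60, 566]
L2: h(943,839)=(943*31+839)%997=162 h(62,118)=(62*31+118)%997=46 h(60,566)=(60*31+566)%997=432 -> [162, 46, 432]
L3: h(162,46)=(162*31+46)%997=83 h(432,432)=(432*31+432)%997=863 -> [83, 863]
L4: h(83,863)=(83*31+863)%997=445 -> [445]

Answer: 445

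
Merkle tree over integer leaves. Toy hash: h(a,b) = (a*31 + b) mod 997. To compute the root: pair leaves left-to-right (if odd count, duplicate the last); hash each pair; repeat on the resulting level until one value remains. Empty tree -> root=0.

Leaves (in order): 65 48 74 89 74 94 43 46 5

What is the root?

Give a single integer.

Answer: 700

Derivation:
L0: [65, 48, 74, 89, 74, 94, 43, 46, 5]
L1: h(65,48)=(65*31+48)%997=69 h(74,89)=(74*31+89)%997=389 h(74,94)=(74*31+94)%997=394 h(43,46)=(43*31+46)%997=382 h(5,5)=(5*31+5)%997=160 -> [69, 389, 394, 382, 160]
L2: h(69,389)=(69*31+389)%997=534 h(394,382)=(394*31+382)%997=632 h(160,160)=(160*31+160)%997=135 -> [534, 632, 135]
L3: h(534,632)=(534*31+632)%997=237 h(135,135)=(135*31+135)%997=332 -> [237, 332]
L4: h(237,332)=(237*31+332)%997=700 -> [700]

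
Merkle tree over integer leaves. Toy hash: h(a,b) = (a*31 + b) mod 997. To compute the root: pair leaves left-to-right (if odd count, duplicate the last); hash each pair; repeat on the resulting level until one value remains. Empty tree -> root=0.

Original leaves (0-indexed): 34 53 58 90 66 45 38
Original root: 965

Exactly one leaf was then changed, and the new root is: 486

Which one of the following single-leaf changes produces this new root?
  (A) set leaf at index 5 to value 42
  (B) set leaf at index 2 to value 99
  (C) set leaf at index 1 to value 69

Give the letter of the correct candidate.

Answer: B

Derivation:
Original leaves: [34, 53, 58, 90, 66, 45, 38]
Target new root: 486
Try each candidate change and compute the resulting root:
Candidate A: set leaf[5] = 42 -> leaves = [34, 53, 58, 90, 66, 42, 38]
  L0: [34, 53, 58, 90, 66, 42, 38]
  L1: h(34,53)=(34*31+53)%997=110 h(58,90)=(58*31+90)%997=891 h(66,42)=(66*31+42)%997=94 h(38,38)=(38*31+38)%997=219 -> [110, 891, 94, 219]
  L2: h(110,891)=(110*31+891)%997=313 h(94,219)=(94*31+219)%997=142 -> [313, 142]
  L3: h(313,142)=(313*31+142)%997=872 -> [872]
  root = 872 != target 486
Candidate B: set leaf[2] = 99 -> leaves = [34, 53, 99, 90, 66, 45, 38]
  L0: [34, 53, 99, 90, 66, 45, 38]
  L1: h(34,53)=(34*31+53)%997=110 h(99,90)=(99*31+90)%997=168 h(66,45)=(66*31+45)%997=97 h(38,38)=(38*31+38)%997=219 -> [110, 168, 97, 219]
  L2: h(110,168)=(110*31+168)%997=587 h(97,219)=(97*31+219)%997=235 -> [587, 235]
  L3: h(587,235)=(587*31+235)%997=486 -> [486]
  root = 486 == target 486  ** MATCH **
Candidate C: set leaf[1] = 69 -> leaves = [34, 69, 58, 90, 66, 45, 38]
  L0: [34, 69, 58, 90, 66, 45, 38]
  L1: h(34,69)=(34*31+69)%997=126 h(58,90)=(58*31+90)%997=891 h(66,45)=(66*31+45)%997=97 h(38,38)=(38*31+38)%997=219 -> [126, 891, 97, 219]
  L2: h(126,891)=(126*31+891)%997=809 h(97,219)=(97*31+219)%997=235 -> [809, 235]
  L3: h(809,235)=(809*31+235)%997=389 -> [389]
  root = 389 != target 486
Candidate B produces the target root.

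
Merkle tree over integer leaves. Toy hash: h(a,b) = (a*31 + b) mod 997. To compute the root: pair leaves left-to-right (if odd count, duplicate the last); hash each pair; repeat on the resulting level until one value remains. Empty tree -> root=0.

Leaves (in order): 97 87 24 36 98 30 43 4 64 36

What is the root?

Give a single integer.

Answer: 37

Derivation:
L0: [97, 87, 24, 36, 98, 30, 43, 4, 64, 36]
L1: h(97,87)=(97*31+87)%997=103 h(24,36)=(24*31+36)%997=780 h(98,30)=(98*31+30)%997=77 h(43,4)=(43*31+4)%997=340 h(64,36)=(64*31+36)%997=26 -> [103, 780, 77, 340, 26]
L2: h(103,780)=(103*31+780)%997=982 h(77,340)=(77*31+340)%997=733 h(26,26)=(26*31+26)%997=832 -> [982, 733, 832]
L3: h(982,733)=(982*31+733)%997=268 h(832,832)=(832*31+832)%997=702 -> [268, 702]
L4: h(268,702)=(268*31+702)%997=37 -> [37]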